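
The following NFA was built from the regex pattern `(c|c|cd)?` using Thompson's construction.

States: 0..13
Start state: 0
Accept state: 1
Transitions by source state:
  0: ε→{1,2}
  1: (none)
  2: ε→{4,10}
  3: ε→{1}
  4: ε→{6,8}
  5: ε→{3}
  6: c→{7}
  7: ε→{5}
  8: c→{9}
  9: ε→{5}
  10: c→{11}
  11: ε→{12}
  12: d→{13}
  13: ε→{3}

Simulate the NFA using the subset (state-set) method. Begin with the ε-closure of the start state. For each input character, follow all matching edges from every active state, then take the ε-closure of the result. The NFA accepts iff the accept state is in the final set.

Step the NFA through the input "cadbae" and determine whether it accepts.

initial (ε-close {0}): {0,1,2,4,6,8,10}
'c' @ 1: {1,3,5,7,9,11,12}  [accepting]
'a' @ 2: {}  — state set empty
rest 'dbae' ignored (set empty)
final: {}; accept 1 not in set

Answer: REJECT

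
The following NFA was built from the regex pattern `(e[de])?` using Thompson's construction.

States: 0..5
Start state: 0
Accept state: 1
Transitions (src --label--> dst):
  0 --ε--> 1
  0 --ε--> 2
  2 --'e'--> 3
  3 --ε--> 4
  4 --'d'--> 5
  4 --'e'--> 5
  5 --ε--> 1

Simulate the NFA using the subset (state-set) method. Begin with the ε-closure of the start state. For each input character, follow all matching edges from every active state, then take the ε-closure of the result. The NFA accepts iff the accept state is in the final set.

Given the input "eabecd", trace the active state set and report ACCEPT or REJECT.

Answer: REJECT

Derivation:
start: ε-closure({0}) = {0,1,2}
'e' @ 1: {3,4}
'a' @ 2: {}  — dead — no transitions
rest 'becd' ignored (set empty)
end set {} — state 1 not in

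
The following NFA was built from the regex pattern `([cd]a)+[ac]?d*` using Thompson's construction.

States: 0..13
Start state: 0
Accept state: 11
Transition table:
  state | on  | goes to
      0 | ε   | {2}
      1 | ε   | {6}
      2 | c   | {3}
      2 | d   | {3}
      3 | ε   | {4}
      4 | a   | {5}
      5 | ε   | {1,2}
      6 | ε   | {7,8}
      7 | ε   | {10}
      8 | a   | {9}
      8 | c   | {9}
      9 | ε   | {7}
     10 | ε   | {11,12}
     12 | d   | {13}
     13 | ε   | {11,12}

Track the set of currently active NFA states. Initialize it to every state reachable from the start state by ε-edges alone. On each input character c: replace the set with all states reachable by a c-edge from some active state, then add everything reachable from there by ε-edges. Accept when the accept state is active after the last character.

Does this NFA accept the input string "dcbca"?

Answer: REJECT

Derivation:
S₀ = ε-closure({0}) = {0,2}
'd' @ 1: {3,4}
'c' @ 2: {}  — dead — no transitions
rest 'bca' ignored (set empty)
final: {}; accept 11 not in set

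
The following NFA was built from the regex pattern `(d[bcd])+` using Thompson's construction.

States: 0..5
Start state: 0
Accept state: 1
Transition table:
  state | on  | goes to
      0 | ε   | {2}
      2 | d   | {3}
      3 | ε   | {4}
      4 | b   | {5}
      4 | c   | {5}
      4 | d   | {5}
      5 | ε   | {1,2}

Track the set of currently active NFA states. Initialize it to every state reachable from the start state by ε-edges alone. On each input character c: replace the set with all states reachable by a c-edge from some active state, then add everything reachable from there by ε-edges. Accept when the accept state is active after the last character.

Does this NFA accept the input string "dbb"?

start: ε-closure({0}) = {0,2}
'd' @ 1: {3,4}
'b' @ 2: {1,2,5}  [accepting]
'b' @ 3: {}  — no active states
end set {} — state 1 not in

Answer: REJECT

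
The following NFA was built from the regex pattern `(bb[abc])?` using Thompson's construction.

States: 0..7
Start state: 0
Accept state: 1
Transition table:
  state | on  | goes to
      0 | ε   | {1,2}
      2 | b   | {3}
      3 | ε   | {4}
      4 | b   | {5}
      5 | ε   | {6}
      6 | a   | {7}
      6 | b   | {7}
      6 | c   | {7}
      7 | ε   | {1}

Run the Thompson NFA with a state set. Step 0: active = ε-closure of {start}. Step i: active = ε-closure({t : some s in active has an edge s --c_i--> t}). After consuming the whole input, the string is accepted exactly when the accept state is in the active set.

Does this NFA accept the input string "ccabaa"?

initial (ε-close {0}): {0,1,2}
'c' @ 1: {}  — no active states
rest 'cabaa' ignored (set empty)
final: {}; accept 1 not in set

Answer: REJECT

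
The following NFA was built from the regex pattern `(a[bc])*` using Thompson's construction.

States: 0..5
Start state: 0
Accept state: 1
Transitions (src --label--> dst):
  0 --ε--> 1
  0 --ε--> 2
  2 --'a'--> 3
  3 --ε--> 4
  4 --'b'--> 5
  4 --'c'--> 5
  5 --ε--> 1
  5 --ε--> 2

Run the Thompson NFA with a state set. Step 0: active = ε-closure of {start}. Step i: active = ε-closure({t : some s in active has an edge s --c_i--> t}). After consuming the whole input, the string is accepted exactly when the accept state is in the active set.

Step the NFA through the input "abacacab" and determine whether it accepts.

initial (ε-close {0}): {0,1,2}
'a' @ 1: {3,4}
'b' @ 2: {1,2,5}  (accept∈set)
'a' @ 3: {3,4}
'c' @ 4: {1,2,5}  (accept∈set)
'a' @ 5: {3,4}
'c' @ 6: {1,2,5}  (accept∈set)
'a' @ 7: {3,4}
'b' @ 8: {1,2,5}  (accept∈set)
end set {1,2,5} — state 1 in

Answer: ACCEPT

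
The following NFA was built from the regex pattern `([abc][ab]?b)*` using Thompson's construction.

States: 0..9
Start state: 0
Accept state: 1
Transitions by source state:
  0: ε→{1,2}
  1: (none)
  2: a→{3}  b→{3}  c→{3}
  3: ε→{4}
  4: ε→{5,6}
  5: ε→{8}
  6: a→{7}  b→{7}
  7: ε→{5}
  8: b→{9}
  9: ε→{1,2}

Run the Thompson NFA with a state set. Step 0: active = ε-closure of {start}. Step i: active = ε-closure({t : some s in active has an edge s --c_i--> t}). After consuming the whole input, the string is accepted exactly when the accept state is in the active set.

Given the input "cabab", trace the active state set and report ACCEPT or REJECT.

Answer: ACCEPT

Derivation:
start: ε-closure({0}) = {0,1,2}
'c' @ 1: {3,4,5,6,8}
'a' @ 2: {5,7,8}
'b' @ 3: {1,2,9}  ✓accept
'a' @ 4: {3,4,5,6,8}
'b' @ 5: {1,2,5,7,8,9}  ✓accept
end set {1,2,5,7,8,9} — state 1 in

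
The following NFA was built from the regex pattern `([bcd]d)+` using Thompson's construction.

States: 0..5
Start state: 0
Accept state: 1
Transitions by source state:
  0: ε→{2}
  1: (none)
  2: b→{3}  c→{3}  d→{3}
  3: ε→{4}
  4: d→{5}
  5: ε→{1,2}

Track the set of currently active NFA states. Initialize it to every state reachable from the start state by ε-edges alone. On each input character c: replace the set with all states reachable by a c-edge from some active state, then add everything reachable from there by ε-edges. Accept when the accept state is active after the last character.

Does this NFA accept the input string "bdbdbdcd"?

start: ε-closure({0}) = {0,2}
'b' @ 1: {3,4}
'd' @ 2: {1,2,5}  ✓accept
'b' @ 3: {3,4}
'd' @ 4: {1,2,5}  ✓accept
'b' @ 5: {3,4}
'd' @ 6: {1,2,5}  ✓accept
'c' @ 7: {3,4}
'd' @ 8: {1,2,5}  ✓accept
final: {1,2,5}; accept 1 in set

Answer: ACCEPT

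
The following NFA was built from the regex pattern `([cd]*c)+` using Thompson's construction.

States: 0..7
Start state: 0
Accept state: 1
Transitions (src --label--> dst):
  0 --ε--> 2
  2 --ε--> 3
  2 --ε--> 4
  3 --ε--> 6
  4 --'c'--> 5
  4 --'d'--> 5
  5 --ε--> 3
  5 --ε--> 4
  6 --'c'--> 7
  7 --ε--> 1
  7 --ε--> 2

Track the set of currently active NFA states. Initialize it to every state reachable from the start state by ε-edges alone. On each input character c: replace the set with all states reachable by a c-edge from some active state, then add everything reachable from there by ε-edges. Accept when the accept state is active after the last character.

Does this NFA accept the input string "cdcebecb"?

start: ε-closure({0}) = {0,2,3,4,6}
'c' @ 1: {1,2,3,4,5,6,7}  ✓accept
'd' @ 2: {3,4,5,6}
'c' @ 3: {1,2,3,4,5,6,7}  ✓accept
'e' @ 4: {}  — no active states
rest 'becb' ignored (set empty)
end set {} — state 1 not in

Answer: REJECT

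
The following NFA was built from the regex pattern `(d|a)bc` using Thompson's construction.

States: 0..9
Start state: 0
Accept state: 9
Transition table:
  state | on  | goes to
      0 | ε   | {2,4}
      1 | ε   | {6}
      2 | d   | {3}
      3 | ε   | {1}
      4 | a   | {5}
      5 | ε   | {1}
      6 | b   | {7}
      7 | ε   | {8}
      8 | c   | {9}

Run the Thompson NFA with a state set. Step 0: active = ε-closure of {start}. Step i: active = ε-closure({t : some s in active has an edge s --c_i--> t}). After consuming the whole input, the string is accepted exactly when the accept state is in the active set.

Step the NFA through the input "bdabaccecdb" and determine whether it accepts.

Answer: REJECT

Trace:
initial (ε-close {0}): {0,2,4}
'b' @ 1: {}  — state set empty
rest 'dabaccecdb' ignored (set empty)
after full input: {}  (accept=9 not in)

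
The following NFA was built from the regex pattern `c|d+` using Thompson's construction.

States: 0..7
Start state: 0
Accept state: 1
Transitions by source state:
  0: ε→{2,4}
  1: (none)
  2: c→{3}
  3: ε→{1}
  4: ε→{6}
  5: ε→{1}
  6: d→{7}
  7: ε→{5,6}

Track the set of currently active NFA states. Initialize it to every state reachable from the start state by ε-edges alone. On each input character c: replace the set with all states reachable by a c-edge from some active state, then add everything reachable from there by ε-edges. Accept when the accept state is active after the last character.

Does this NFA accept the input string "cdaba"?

initial (ε-close {0}): {0,2,4,6}
'c' @ 1: {1,3}  [accepting]
'd' @ 2: {}  — no active states
rest 'aba' ignored (set empty)
after full input: {}  (accept=1 not in)

Answer: REJECT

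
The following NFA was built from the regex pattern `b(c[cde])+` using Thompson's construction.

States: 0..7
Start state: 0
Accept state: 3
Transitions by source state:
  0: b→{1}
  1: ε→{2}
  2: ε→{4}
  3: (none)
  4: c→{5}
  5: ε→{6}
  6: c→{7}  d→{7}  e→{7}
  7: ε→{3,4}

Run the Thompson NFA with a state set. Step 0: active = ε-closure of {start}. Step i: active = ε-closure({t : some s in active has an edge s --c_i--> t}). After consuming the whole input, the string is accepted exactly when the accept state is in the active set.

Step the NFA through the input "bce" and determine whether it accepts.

Answer: ACCEPT

Trace:
initial (ε-close {0}): {0}
'b' @ 1: {1,2,4}
'c' @ 2: {5,6}
'e' @ 3: {3,4,7}  (accept∈set)
after full input: {3,4,7}  (accept=3 in)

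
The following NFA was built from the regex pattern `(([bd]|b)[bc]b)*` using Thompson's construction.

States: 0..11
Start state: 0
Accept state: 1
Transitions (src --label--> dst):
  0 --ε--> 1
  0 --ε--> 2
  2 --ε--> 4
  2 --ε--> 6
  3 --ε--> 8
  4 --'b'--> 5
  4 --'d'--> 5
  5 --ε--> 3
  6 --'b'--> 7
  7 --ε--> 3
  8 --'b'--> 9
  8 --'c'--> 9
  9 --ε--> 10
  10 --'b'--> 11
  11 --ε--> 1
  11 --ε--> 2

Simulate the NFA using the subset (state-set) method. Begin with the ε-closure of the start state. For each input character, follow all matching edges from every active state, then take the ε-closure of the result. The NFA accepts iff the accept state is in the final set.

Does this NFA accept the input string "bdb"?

start: ε-closure({0}) = {0,1,2,4,6}
'b' @ 1: {3,5,7,8}
'd' @ 2: {}  — state set empty
rest 'b' ignored (set empty)
after full input: {}  (accept=1 not in)

Answer: REJECT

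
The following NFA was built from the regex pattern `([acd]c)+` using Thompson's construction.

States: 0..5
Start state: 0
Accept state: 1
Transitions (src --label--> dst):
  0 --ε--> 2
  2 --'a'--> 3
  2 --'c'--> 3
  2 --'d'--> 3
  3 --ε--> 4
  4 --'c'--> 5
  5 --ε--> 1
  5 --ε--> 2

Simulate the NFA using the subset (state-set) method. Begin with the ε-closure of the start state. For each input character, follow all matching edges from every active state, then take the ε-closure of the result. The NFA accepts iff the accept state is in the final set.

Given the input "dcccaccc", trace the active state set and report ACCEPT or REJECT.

start: ε-closure({0}) = {0,2}
'd' @ 1: {3,4}
'c' @ 2: {1,2,5}  [accepting]
'c' @ 3: {3,4}
'c' @ 4: {1,2,5}  [accepting]
'a' @ 5: {3,4}
'c' @ 6: {1,2,5}  [accepting]
'c' @ 7: {3,4}
'c' @ 8: {1,2,5}  [accepting]
end set {1,2,5} — state 1 in

Answer: ACCEPT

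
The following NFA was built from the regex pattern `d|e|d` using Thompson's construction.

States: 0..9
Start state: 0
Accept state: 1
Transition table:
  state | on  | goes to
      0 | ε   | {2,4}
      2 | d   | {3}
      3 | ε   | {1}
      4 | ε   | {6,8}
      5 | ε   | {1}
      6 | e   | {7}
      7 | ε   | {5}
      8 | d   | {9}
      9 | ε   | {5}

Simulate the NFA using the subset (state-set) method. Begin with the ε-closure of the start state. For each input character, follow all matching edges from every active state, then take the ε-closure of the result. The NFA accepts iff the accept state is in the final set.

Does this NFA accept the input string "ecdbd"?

initial (ε-close {0}): {0,2,4,6,8}
'e' @ 1: {1,5,7}  [accepting]
'c' @ 2: {}  — no active states
rest 'dbd' ignored (set empty)
after full input: {}  (accept=1 not in)

Answer: REJECT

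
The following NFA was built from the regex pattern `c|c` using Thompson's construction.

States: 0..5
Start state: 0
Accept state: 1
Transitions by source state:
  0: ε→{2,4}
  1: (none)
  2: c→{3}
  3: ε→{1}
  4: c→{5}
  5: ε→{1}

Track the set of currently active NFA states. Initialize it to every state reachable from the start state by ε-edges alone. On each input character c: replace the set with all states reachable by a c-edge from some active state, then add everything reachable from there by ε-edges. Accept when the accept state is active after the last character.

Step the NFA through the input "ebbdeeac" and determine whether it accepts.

Answer: REJECT

Steps:
initial (ε-close {0}): {0,2,4}
'e' @ 1: {}  — no active states
rest 'bbdeeac' ignored (set empty)
end set {} — state 1 not in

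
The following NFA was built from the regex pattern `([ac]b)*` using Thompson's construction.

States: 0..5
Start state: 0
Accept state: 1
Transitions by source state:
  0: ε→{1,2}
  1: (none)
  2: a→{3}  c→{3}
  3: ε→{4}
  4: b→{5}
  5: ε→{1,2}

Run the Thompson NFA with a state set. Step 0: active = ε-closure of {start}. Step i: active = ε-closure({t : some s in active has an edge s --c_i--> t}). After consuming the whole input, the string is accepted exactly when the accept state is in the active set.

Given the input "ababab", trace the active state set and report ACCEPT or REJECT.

S₀ = ε-closure({0}) = {0,1,2}
'a' @ 1: {3,4}
'b' @ 2: {1,2,5}  (accept∈set)
'a' @ 3: {3,4}
'b' @ 4: {1,2,5}  (accept∈set)
'a' @ 5: {3,4}
'b' @ 6: {1,2,5}  (accept∈set)
final: {1,2,5}; accept 1 in set

Answer: ACCEPT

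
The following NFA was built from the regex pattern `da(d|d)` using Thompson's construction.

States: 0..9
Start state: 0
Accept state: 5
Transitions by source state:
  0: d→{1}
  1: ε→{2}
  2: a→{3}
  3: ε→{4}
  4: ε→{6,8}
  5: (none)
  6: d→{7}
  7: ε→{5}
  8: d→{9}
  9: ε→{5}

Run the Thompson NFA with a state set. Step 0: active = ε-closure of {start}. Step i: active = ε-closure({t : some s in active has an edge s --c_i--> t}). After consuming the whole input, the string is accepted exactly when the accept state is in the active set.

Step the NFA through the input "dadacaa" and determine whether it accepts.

Answer: REJECT

Derivation:
S₀ = ε-closure({0}) = {0}
'd' @ 1: {1,2}
'a' @ 2: {3,4,6,8}
'd' @ 3: {5,7,9}  [accepting]
'a' @ 4: {}  — dead — no transitions
rest 'caa' ignored (set empty)
end set {} — state 5 not in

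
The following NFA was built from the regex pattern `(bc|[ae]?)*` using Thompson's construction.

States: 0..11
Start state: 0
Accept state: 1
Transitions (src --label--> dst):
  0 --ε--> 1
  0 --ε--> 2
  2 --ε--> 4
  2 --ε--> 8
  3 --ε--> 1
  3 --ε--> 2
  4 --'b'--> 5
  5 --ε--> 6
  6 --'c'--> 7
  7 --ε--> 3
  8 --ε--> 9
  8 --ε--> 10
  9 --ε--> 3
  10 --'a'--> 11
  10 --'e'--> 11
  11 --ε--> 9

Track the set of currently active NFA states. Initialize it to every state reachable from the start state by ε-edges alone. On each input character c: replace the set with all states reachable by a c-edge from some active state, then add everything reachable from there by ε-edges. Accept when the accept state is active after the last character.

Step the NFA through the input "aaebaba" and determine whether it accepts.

start: ε-closure({0}) = {0,1,2,3,4,8,9,10}
'a' @ 1: {1,2,3,4,8,9,10,11}  [accepting]
'a' @ 2: {1,2,3,4,8,9,10,11}  [accepting]
'e' @ 3: {1,2,3,4,8,9,10,11}  [accepting]
'b' @ 4: {5,6}
'a' @ 5: {}  — dead — no transitions
rest 'ba' ignored (set empty)
end set {} — state 1 not in

Answer: REJECT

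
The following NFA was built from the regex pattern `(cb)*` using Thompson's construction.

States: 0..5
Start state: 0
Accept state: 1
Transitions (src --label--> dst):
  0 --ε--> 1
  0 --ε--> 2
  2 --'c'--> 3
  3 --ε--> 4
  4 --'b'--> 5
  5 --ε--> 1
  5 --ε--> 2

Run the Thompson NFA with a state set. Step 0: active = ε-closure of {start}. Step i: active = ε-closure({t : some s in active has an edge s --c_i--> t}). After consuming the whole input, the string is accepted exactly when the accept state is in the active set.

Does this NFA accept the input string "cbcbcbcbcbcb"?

S₀ = ε-closure({0}) = {0,1,2}
'c' @ 1: {3,4}
'b' @ 2: {1,2,5}  [accepting]
'c' @ 3: {3,4}
'b' @ 4: {1,2,5}  [accepting]
'c' @ 5: {3,4}
'b' @ 6: {1,2,5}  [accepting]
'c' @ 7: {3,4}
'b' @ 8: {1,2,5}  [accepting]
'c' @ 9: {3,4}
'b' @ 10: {1,2,5}  [accepting]
'c' @ 11: {3,4}
'b' @ 12: {1,2,5}  [accepting]
end set {1,2,5} — state 1 in

Answer: ACCEPT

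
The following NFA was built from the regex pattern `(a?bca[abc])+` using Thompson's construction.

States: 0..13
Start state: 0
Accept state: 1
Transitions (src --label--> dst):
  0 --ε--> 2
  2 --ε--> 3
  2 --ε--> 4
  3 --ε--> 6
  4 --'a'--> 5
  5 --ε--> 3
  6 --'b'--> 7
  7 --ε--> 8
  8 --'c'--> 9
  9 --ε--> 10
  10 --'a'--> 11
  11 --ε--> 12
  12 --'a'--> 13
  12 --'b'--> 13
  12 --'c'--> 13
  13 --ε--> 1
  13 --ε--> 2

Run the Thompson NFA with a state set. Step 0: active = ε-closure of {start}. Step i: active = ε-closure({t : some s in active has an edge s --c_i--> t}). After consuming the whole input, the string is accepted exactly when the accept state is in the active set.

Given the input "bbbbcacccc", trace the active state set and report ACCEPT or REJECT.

initial (ε-close {0}): {0,2,3,4,6}
'b' @ 1: {7,8}
'b' @ 2: {}  — no active states
rest 'bbcacccc' ignored (set empty)
end set {} — state 1 not in

Answer: REJECT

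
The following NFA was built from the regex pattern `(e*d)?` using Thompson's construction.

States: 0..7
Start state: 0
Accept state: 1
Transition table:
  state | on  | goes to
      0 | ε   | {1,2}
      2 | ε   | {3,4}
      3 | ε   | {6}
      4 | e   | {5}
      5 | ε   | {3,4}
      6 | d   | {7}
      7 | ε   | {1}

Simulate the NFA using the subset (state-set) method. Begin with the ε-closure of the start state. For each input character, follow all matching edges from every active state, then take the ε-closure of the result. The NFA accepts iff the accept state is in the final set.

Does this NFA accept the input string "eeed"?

Answer: ACCEPT

Trace:
S₀ = ε-closure({0}) = {0,1,2,3,4,6}
'e' @ 1: {3,4,5,6}
'e' @ 2: {3,4,5,6}
'e' @ 3: {3,4,5,6}
'd' @ 4: {1,7}  (accept∈set)
after full input: {1,7}  (accept=1 in)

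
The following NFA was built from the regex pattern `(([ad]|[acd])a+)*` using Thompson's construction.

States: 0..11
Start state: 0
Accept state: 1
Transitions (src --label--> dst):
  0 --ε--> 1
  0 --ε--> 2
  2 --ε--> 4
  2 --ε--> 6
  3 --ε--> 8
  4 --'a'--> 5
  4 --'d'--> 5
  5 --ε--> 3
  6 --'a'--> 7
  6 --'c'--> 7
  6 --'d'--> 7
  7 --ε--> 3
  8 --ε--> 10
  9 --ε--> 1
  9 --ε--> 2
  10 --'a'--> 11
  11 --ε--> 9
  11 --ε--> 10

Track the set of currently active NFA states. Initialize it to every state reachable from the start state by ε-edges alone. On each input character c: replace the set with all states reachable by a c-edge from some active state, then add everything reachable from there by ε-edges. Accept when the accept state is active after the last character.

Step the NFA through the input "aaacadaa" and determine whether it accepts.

S₀ = ε-closure({0}) = {0,1,2,4,6}
'a' @ 1: {3,5,7,8,10}
'a' @ 2: {1,2,4,6,9,10,11}  ✓accept
'a' @ 3: {1,2,3,4,5,6,7,8,9,10,11}  ✓accept
'c' @ 4: {3,7,8,10}
'a' @ 5: {1,2,4,6,9,10,11}  ✓accept
'd' @ 6: {3,5,7,8,10}
'a' @ 7: {1,2,4,6,9,10,11}  ✓accept
'a' @ 8: {1,2,3,4,5,6,7,8,9,10,11}  ✓accept
final: {1,2,3,4,5,6,7,8,9,10,11}; accept 1 in set

Answer: ACCEPT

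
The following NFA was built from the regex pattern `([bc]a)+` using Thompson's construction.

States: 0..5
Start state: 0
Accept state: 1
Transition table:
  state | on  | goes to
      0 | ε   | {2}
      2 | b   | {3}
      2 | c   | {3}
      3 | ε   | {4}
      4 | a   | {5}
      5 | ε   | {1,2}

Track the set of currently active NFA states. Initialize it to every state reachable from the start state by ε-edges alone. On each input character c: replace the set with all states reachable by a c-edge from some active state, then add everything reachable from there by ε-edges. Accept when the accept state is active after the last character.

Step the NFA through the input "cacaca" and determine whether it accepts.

Answer: ACCEPT

Derivation:
initial (ε-close {0}): {0,2}
'c' @ 1: {3,4}
'a' @ 2: {1,2,5}  ✓accept
'c' @ 3: {3,4}
'a' @ 4: {1,2,5}  ✓accept
'c' @ 5: {3,4}
'a' @ 6: {1,2,5}  ✓accept
after full input: {1,2,5}  (accept=1 in)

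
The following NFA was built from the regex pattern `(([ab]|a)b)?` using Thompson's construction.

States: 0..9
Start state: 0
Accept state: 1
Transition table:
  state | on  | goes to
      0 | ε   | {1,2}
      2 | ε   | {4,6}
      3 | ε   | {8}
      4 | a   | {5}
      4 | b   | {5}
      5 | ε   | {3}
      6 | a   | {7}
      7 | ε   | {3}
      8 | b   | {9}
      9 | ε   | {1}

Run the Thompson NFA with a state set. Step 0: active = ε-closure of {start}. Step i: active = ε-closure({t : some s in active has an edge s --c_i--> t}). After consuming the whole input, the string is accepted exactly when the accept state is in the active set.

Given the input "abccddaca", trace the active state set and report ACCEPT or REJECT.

start: ε-closure({0}) = {0,1,2,4,6}
'a' @ 1: {3,5,7,8}
'b' @ 2: {1,9}  ✓accept
'c' @ 3: {}  — dead — no transitions
rest 'cddaca' ignored (set empty)
after full input: {}  (accept=1 not in)

Answer: REJECT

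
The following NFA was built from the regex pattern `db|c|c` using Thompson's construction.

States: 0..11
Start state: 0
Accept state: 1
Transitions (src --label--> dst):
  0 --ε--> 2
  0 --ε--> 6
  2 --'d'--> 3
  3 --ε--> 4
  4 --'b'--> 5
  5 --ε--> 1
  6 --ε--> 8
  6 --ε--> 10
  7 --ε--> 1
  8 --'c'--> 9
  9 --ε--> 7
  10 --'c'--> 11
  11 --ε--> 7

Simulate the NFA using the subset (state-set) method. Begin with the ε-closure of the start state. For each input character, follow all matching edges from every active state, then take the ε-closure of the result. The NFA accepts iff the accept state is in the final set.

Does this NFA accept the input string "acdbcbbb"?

Answer: REJECT

Derivation:
initial (ε-close {0}): {0,2,6,8,10}
'a' @ 1: {}  — dead — no transitions
rest 'cdbcbbb' ignored (set empty)
final: {}; accept 1 not in set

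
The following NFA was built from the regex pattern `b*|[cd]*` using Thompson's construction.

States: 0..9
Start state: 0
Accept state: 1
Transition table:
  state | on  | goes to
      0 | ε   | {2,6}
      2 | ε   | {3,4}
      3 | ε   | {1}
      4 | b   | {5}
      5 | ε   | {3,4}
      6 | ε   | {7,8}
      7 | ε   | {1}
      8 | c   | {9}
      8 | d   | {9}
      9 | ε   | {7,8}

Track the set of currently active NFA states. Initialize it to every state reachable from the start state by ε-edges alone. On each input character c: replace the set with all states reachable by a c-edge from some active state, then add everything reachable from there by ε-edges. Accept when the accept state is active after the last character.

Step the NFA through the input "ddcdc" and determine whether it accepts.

start: ε-closure({0}) = {0,1,2,3,4,6,7,8}
'd' @ 1: {1,7,8,9}  [accepting]
'd' @ 2: {1,7,8,9}  [accepting]
'c' @ 3: {1,7,8,9}  [accepting]
'd' @ 4: {1,7,8,9}  [accepting]
'c' @ 5: {1,7,8,9}  [accepting]
final: {1,7,8,9}; accept 1 in set

Answer: ACCEPT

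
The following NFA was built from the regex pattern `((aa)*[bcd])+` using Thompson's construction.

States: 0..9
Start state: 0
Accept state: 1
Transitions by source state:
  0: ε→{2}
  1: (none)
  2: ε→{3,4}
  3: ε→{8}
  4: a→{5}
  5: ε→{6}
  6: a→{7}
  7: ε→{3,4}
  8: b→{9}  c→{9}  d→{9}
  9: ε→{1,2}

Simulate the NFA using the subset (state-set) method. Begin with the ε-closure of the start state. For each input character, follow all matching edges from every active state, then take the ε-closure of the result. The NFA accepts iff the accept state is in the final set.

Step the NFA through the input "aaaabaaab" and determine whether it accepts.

initial (ε-close {0}): {0,2,3,4,8}
'a' @ 1: {5,6}
'a' @ 2: {3,4,7,8}
'a' @ 3: {5,6}
'a' @ 4: {3,4,7,8}
'b' @ 5: {1,2,3,4,8,9}  [accepting]
'a' @ 6: {5,6}
'a' @ 7: {3,4,7,8}
'a' @ 8: {5,6}
'b' @ 9: {}  — no active states
final: {}; accept 1 not in set

Answer: REJECT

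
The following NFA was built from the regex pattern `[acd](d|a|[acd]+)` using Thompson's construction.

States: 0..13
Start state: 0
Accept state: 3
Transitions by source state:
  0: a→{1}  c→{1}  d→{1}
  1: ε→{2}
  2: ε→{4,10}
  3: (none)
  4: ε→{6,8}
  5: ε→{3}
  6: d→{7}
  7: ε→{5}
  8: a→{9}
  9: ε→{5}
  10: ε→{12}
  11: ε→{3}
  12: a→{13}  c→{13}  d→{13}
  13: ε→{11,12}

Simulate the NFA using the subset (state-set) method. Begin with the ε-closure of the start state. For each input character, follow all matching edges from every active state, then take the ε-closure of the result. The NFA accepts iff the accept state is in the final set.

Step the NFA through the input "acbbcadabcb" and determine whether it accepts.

Answer: REJECT

Steps:
start: ε-closure({0}) = {0}
'a' @ 1: {1,2,4,6,8,10,12}
'c' @ 2: {3,11,12,13}  [accepting]
'b' @ 3: {}  — state set empty
rest 'bcadabcb' ignored (set empty)
after full input: {}  (accept=3 not in)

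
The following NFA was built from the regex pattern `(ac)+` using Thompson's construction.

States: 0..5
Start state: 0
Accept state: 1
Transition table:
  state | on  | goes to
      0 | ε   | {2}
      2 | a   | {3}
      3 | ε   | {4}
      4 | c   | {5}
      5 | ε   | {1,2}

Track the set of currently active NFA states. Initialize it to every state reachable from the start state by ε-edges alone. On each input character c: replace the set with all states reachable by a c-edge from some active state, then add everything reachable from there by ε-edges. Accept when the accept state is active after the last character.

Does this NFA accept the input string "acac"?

S₀ = ε-closure({0}) = {0,2}
'a' @ 1: {3,4}
'c' @ 2: {1,2,5}  (accept∈set)
'a' @ 3: {3,4}
'c' @ 4: {1,2,5}  (accept∈set)
after full input: {1,2,5}  (accept=1 in)

Answer: ACCEPT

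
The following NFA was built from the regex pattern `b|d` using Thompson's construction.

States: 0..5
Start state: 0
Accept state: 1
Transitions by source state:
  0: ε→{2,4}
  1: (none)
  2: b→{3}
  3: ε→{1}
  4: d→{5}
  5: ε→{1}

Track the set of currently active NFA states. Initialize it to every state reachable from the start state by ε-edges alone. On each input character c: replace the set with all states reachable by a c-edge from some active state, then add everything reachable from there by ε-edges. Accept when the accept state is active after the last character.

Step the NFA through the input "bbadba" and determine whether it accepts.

initial (ε-close {0}): {0,2,4}
'b' @ 1: {1,3}  ✓accept
'b' @ 2: {}  — no active states
rest 'adba' ignored (set empty)
final: {}; accept 1 not in set

Answer: REJECT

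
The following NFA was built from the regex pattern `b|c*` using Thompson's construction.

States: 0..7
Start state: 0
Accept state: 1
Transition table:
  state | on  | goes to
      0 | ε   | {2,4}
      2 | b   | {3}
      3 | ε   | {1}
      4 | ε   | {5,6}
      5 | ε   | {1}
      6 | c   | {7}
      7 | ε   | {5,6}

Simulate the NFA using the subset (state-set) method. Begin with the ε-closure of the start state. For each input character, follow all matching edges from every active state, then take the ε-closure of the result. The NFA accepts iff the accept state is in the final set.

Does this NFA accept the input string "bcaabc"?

S₀ = ε-closure({0}) = {0,1,2,4,5,6}
'b' @ 1: {1,3}  [accepting]
'c' @ 2: {}  — dead — no transitions
rest 'aabc' ignored (set empty)
after full input: {}  (accept=1 not in)

Answer: REJECT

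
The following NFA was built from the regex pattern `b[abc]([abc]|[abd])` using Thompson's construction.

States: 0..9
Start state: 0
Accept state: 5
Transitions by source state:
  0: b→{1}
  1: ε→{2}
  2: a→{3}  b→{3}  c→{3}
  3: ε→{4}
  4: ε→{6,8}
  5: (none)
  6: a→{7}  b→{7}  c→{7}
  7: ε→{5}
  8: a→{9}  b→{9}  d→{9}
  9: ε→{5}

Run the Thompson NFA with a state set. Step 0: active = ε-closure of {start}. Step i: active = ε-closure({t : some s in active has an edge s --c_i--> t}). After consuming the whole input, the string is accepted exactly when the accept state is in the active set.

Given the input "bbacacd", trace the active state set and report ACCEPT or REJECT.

Answer: REJECT

Steps:
S₀ = ε-closure({0}) = {0}
'b' @ 1: {1,2}
'b' @ 2: {3,4,6,8}
'a' @ 3: {5,7,9}  [accepting]
'c' @ 4: {}  — no active states
rest 'acd' ignored (set empty)
after full input: {}  (accept=5 not in)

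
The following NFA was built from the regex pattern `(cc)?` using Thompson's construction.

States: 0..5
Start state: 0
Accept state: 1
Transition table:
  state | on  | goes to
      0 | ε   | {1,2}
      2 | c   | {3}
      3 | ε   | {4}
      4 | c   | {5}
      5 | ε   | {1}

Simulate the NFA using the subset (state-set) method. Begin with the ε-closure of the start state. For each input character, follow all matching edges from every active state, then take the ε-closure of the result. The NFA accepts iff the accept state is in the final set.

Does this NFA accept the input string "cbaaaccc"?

S₀ = ε-closure({0}) = {0,1,2}
'c' @ 1: {3,4}
'b' @ 2: {}  — no active states
rest 'aaaccc' ignored (set empty)
final: {}; accept 1 not in set

Answer: REJECT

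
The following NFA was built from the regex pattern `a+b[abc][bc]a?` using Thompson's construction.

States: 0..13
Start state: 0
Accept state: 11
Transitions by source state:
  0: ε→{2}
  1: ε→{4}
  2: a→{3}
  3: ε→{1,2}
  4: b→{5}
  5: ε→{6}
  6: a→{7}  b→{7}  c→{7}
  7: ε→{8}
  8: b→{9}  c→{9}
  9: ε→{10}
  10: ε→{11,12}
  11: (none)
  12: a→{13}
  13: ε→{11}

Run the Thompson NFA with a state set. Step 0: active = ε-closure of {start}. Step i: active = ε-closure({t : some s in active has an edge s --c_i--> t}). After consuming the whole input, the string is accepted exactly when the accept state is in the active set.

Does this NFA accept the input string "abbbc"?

S₀ = ε-closure({0}) = {0,2}
'a' @ 1: {1,2,3,4}
'b' @ 2: {5,6}
'b' @ 3: {7,8}
'b' @ 4: {9,10,11,12}  ✓accept
'c' @ 5: {}  — no active states
final: {}; accept 11 not in set

Answer: REJECT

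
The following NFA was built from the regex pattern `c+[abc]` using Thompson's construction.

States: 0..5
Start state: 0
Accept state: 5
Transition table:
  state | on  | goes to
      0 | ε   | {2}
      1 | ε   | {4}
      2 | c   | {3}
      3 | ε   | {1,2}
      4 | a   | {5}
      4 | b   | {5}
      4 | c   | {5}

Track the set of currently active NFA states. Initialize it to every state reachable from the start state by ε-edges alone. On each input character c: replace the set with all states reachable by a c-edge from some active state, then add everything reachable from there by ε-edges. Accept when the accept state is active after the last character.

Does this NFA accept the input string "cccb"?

S₀ = ε-closure({0}) = {0,2}
'c' @ 1: {1,2,3,4}
'c' @ 2: {1,2,3,4,5}  (accept∈set)
'c' @ 3: {1,2,3,4,5}  (accept∈set)
'b' @ 4: {5}  (accept∈set)
end set {5} — state 5 in

Answer: ACCEPT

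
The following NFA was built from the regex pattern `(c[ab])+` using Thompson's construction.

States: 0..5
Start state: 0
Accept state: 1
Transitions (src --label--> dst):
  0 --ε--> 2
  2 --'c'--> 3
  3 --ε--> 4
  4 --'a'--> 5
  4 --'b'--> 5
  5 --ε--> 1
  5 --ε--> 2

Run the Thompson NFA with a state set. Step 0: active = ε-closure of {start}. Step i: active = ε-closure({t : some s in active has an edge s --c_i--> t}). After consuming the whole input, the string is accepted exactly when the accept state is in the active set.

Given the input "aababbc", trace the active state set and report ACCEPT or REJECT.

Answer: REJECT

Steps:
initial (ε-close {0}): {0,2}
'a' @ 1: {}  — dead — no transitions
rest 'ababbc' ignored (set empty)
after full input: {}  (accept=1 not in)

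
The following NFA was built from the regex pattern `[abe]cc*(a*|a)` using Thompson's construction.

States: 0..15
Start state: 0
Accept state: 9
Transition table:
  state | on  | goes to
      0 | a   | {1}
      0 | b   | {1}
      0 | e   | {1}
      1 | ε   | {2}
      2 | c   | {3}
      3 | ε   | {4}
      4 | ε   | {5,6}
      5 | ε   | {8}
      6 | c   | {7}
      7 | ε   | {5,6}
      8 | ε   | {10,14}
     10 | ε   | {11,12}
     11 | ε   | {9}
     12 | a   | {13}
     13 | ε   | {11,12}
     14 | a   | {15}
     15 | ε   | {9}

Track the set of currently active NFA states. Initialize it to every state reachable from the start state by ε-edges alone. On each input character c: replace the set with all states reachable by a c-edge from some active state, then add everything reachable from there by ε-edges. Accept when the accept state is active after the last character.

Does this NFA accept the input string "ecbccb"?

start: ε-closure({0}) = {0}
'e' @ 1: {1,2}
'c' @ 2: {3,4,5,6,8,9,10,11,12,14}  ✓accept
'b' @ 3: {}  — state set empty
rest 'ccb' ignored (set empty)
end set {} — state 9 not in

Answer: REJECT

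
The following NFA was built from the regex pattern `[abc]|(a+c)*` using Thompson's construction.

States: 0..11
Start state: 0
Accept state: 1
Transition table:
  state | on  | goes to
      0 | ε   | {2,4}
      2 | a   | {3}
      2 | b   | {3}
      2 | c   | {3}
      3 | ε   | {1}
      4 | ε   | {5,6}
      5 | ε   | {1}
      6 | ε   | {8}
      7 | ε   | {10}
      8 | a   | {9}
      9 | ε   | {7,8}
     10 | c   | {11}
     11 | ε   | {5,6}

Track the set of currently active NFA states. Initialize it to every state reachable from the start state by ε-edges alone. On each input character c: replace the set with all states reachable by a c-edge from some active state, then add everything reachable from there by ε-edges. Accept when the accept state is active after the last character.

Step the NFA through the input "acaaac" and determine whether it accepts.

S₀ = ε-closure({0}) = {0,1,2,4,5,6,8}
'a' @ 1: {1,3,7,8,9,10}  ✓accept
'c' @ 2: {1,5,6,8,11}  ✓accept
'a' @ 3: {7,8,9,10}
'a' @ 4: {7,8,9,10}
'a' @ 5: {7,8,9,10}
'c' @ 6: {1,5,6,8,11}  ✓accept
end set {1,5,6,8,11} — state 1 in

Answer: ACCEPT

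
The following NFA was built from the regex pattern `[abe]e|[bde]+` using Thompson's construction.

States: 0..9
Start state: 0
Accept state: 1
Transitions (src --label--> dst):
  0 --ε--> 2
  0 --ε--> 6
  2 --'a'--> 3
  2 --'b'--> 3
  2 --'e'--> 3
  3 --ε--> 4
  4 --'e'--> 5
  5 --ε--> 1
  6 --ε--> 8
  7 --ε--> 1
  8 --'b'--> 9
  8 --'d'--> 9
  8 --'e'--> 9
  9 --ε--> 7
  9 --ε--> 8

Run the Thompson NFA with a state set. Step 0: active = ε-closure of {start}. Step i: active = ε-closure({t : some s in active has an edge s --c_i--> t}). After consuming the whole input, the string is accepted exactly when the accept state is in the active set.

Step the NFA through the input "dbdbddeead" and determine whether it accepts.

S₀ = ε-closure({0}) = {0,2,6,8}
'd' @ 1: {1,7,8,9}  ✓accept
'b' @ 2: {1,7,8,9}  ✓accept
'd' @ 3: {1,7,8,9}  ✓accept
'b' @ 4: {1,7,8,9}  ✓accept
'd' @ 5: {1,7,8,9}  ✓accept
'd' @ 6: {1,7,8,9}  ✓accept
'e' @ 7: {1,7,8,9}  ✓accept
'e' @ 8: {1,7,8,9}  ✓accept
'a' @ 9: {}  — state set empty
rest 'd' ignored (set empty)
after full input: {}  (accept=1 not in)

Answer: REJECT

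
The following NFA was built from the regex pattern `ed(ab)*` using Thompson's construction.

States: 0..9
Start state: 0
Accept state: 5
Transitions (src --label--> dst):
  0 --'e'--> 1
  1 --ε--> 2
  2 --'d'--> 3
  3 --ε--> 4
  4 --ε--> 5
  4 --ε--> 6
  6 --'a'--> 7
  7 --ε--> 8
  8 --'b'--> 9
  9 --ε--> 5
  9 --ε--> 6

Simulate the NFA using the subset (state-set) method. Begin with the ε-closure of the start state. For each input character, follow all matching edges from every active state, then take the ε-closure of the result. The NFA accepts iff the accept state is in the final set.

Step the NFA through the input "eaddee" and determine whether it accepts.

Answer: REJECT

Steps:
S₀ = ε-closure({0}) = {0}
'e' @ 1: {1,2}
'a' @ 2: {}  — no active states
rest 'ddee' ignored (set empty)
end set {} — state 5 not in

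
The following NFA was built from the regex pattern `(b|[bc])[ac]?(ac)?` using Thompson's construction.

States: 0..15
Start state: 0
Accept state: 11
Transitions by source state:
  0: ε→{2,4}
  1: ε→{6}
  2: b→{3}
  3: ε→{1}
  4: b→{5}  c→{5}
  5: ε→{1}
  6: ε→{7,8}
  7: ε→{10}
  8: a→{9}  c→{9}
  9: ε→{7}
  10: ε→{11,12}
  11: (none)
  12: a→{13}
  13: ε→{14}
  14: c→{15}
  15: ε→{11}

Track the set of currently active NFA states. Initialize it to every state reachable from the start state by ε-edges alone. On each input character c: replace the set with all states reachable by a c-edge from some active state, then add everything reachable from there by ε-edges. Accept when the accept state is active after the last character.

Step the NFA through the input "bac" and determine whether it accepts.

Answer: ACCEPT

Derivation:
S₀ = ε-closure({0}) = {0,2,4}
'b' @ 1: {1,3,5,6,7,8,10,11,12}  (accept∈set)
'a' @ 2: {7,9,10,11,12,13,14}  (accept∈set)
'c' @ 3: {11,15}  (accept∈set)
after full input: {11,15}  (accept=11 in)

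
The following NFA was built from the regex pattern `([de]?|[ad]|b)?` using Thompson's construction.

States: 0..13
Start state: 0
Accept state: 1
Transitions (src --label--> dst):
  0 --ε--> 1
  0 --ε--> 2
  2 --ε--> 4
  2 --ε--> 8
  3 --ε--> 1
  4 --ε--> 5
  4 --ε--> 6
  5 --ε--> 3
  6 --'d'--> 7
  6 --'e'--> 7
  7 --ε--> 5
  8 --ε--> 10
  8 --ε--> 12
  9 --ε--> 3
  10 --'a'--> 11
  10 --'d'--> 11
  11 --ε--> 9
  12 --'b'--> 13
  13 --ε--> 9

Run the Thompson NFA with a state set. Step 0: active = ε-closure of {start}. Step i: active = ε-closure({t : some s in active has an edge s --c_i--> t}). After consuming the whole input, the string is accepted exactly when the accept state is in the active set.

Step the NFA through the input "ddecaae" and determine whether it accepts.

initial (ε-close {0}): {0,1,2,3,4,5,6,8,10,12}
'd' @ 1: {1,3,5,7,9,11}  (accept∈set)
'd' @ 2: {}  — state set empty
rest 'ecaae' ignored (set empty)
final: {}; accept 1 not in set

Answer: REJECT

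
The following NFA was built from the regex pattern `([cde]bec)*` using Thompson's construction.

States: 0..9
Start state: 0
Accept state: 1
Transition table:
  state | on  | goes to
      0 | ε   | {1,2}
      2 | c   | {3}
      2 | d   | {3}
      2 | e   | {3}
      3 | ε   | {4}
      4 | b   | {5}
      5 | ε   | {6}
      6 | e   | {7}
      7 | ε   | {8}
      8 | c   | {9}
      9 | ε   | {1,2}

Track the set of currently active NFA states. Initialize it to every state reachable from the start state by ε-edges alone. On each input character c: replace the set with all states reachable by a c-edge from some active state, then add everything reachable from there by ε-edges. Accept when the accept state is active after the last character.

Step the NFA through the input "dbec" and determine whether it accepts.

Answer: ACCEPT

Trace:
initial (ε-close {0}): {0,1,2}
'd' @ 1: {3,4}
'b' @ 2: {5,6}
'e' @ 3: {7,8}
'c' @ 4: {1,2,9}  [accepting]
after full input: {1,2,9}  (accept=1 in)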